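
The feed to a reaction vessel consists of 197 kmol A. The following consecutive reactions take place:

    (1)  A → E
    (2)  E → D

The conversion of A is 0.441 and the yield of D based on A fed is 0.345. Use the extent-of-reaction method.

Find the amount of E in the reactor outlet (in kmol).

Conversion of A: A consumed = 1ξ₁ = 0.441 × 197 → ξ₁ = 86.88 kmol.
Yield of D: 1ξ₂ / 197 = 0.345 → ξ₂ = 67.96 kmol.
Outlet amounts (n = n₀ + Σ ν·ξ):
  A: 197 − 1(86.88) = 110.1
  E: 0 + 1(86.88) − 1(67.96) = 18.91
  D: 0 + 1(67.96) = 67.96

18.9 kmol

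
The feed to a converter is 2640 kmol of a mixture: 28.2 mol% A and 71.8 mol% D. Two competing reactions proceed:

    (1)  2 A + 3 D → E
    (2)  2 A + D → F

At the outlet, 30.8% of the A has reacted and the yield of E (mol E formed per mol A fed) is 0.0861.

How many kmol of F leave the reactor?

50.6 kmol

Yield of E: 1ξ₁ / 744.5 = 0.0861 → ξ₁ = 64.1 kmol.
Conversion of A: 2ξ₁ + 2ξ₂ = 0.308 × 744.5 = 229.3 → ξ₂ = 50.55 kmol.
Outlet amounts (n = n₀ + Σ ν·ξ):
  A: 744.5 − 2(64.1) − 2(50.55) = 515.2
  D: 1896 − 3(64.1) − 1(50.55) = 1653
  E: 0 + 1(64.1) = 64.1
  F: 0 + 1(50.55) = 50.55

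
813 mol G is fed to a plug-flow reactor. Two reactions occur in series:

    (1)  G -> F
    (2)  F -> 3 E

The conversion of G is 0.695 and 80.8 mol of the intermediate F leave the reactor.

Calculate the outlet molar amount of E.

1450 mol

Conversion of G: G consumed = 1ξ₁ = 0.695 × 813 → ξ₁ = 565 mol.
F balance: n_F = 0 + 1ξ₁ − 1ξ₂ = 80.8 → ξ₂ = (1·565 − 80.8)/1 = 484.2 mol.
Outlet amounts (n = n₀ + Σ ν·ξ):
  G: 813 − 1(565) = 248
  F: 0 + 1(565) − 1(484.2) = 80.8
  E: 0 + 3(484.2) = 1453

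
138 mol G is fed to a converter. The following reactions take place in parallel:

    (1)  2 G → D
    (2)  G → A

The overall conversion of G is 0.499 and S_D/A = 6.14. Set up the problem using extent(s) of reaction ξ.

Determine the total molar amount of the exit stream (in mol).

Conversion of G: G consumed = 0.499 × 138 = 68.86 mol = 2ξ₁ + 1ξ₂.
Selectivity: 1ξ₁ / (1ξ₂) = 6.14 → ξ₁ = 6.14 ξ₂.
Substitute: (2·6.14 + 1) ξ₂ = 68.86 → ξ₂ = 5.185 mol, ξ₁ = 31.84 mol.
Outlet amounts (n = n₀ + Σ ν·ξ):
  G: 138 − 2(31.84) − 1(5.185) = 69.14
  D: 0 + 1(31.84) = 31.84
  A: 0 + 1(5.185) = 5.185
Total out = 69.14 + 31.84 + 5.185 = 106.2 mol.

106 mol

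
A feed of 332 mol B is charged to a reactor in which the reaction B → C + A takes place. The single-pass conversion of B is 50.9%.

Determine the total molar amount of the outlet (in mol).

B reacted = 0.509 × 332 = 169 mol; ν_B = −1, so ξ = 169/1 = 169 mol.
Outlet amounts (n = n₀ + ν ξ):
  B: 332 − 1(169) = 163
  C: 0 + 1(169) = 169
  A: 0 + 1(169) = 169
Total out = 163 + 169 + 169 = 501 mol.

501 mol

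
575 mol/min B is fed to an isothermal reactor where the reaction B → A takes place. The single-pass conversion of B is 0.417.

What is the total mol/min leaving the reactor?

575 mol/min

B reacted = 0.417 × 575 = 239.8 mol/min; ν_B = −1, so ξ = 239.8/1 = 239.8 mol/min.
Outlet amounts (n = n₀ + ν ξ):
  B: 575 − 1(239.8) = 335.2
  A: 0 + 1(239.8) = 239.8
Total out = 335.2 + 239.8 = 575 mol/min.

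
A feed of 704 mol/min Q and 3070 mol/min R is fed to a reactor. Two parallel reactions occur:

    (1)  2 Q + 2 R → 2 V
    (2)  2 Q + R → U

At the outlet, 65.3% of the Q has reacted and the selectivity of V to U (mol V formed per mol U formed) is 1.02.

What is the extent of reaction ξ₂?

ξ₂ = 152 mol/min

Conversion of Q: Q consumed = 0.653 × 704 = 459.7 mol/min = 2ξ₁ + 2ξ₂.
Selectivity: 2ξ₁ / (1ξ₂) = 1.02 → ξ₁ = 0.51 ξ₂.
Substitute: (2·0.51 + 2) ξ₂ = 459.7 → ξ₂ = 152.2 mol/min, ξ₁ = 77.63 mol/min.
Outlet amounts (n = n₀ + Σ ν·ξ):
  Q: 704 − 2(77.63) − 2(152.2) = 244.3
  R: 3070 − 2(77.63) − 1(152.2) = 2763
  V: 0 + 2(77.63) = 155.3
  U: 0 + 1(152.2) = 152.2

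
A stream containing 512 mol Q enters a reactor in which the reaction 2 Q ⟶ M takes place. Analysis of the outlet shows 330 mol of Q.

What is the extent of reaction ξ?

For Q: n = n₀ − 2ξ → 330 = 512 − 2ξ, giving ξ = 91 mol.
Outlet amounts (n = n₀ + ν ξ):
  Q: 512 − 2(91) = 330
  M: 0 + 1(91) = 91

ξ = 91 mol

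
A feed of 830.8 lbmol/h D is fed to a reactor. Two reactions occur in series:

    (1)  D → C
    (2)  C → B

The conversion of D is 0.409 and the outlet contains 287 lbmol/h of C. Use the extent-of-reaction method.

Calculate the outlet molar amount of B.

Conversion of D: D consumed = 1ξ₁ = 0.409 × 830.8 → ξ₁ = 339.8 lbmol/h.
C balance: n_C = 0 + 1ξ₁ − 1ξ₂ = 287 → ξ₂ = (1·339.8 − 287)/1 = 52.8 lbmol/h.
Outlet amounts (n = n₀ + Σ ν·ξ):
  D: 830.8 − 1(339.8) = 491
  C: 0 + 1(339.8) − 1(52.8) = 287
  B: 0 + 1(52.8) = 52.8

52.8 lbmol/h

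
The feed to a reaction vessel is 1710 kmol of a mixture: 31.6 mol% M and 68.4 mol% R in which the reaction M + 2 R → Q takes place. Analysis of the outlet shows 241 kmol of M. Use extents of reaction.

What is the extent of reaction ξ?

ξ = 299 kmol

For M: n = n₀ − 1ξ → 241 = 540.4 − 1ξ, giving ξ = 299.4 kmol.
Outlet amounts (n = n₀ + ν ξ):
  M: 540.4 − 1(299.4) = 241
  R: 1170 − 2(299.4) = 570.9
  Q: 0 + 1(299.4) = 299.4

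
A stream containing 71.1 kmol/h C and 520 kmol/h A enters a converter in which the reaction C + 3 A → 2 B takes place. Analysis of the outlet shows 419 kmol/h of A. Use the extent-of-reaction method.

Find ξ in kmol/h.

For A: n = n₀ − 3ξ → 419 = 520 − 3ξ, giving ξ = 33.67 kmol/h.
Outlet amounts (n = n₀ + ν ξ):
  C: 71.1 − 1(33.67) = 37.43
  A: 520 − 3(33.67) = 419
  B: 0 + 2(33.67) = 67.33

ξ = 33.7 kmol/h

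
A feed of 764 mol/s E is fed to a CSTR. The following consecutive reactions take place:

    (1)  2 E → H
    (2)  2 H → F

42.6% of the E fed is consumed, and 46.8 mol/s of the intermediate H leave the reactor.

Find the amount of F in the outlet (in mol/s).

Conversion of E: E consumed = 2ξ₁ = 0.426 × 764 → ξ₁ = 162.7 mol/s.
H balance: n_H = 0 + 1ξ₁ − 2ξ₂ = 46.8 → ξ₂ = (1·162.7 − 46.8)/2 = 57.97 mol/s.
Outlet amounts (n = n₀ + Σ ν·ξ):
  E: 764 − 2(162.7) = 438.5
  H: 0 + 1(162.7) − 2(57.97) = 46.8
  F: 0 + 1(57.97) = 57.97

58 mol/s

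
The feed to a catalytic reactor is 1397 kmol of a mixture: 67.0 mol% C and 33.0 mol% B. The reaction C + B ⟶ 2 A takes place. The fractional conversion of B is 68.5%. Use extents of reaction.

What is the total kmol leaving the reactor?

1400 kmol

B reacted = 0.685 × 461 = 315.8 kmol; ν_B = −1, so ξ = 315.8/1 = 315.8 kmol.
Outlet amounts (n = n₀ + ν ξ):
  C: 936 − 1(315.8) = 620.2
  B: 461 − 1(315.8) = 145.2
  A: 0 + 2(315.8) = 631.6
Total out = 620.2 + 145.2 + 631.6 = 1397 kmol.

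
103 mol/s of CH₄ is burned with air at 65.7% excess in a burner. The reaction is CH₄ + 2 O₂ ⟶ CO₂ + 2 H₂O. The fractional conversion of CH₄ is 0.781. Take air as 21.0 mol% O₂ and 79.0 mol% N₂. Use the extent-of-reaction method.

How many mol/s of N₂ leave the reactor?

Stoichiometric O₂ = 2 × 103 = 206 mol/s; O₂ fed = 206 × 1.657 = 341.3 mol/s.
N₂ fed = 341.3 × 79/21 = 1284 mol/s.
Fuel reacted = 0.781 × 103 → ξ = 80.44 mol/s.
Outlet (n = n₀ + ν ξ):
  CH₄: 103 − 1(80.44) = 22.56
  O₂: 341.3 − 2(80.44) = 180.5
  N₂: 1284 (inert)
  CO₂: 0 + 1(80.44) = 80.44
  H₂O: 0 + 2(80.44) = 160.9

1280 mol/s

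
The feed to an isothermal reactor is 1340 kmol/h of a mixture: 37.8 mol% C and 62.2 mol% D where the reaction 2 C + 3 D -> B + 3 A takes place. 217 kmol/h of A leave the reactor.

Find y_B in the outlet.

0.0571

For A: n = n₀ + 3ξ → 217 = 0 + 3ξ, giving ξ = 72.33 kmol/h.
Outlet amounts (n = n₀ + ν ξ):
  C: 506.5 − 2(72.33) = 361.9
  D: 833.5 − 3(72.33) = 616.5
  B: 0 + 1(72.33) = 72.33
  A: 0 + 3(72.33) = 217
Total out = 1268 kmol/h; y_B = 72.33 / 1268 = 0.05706.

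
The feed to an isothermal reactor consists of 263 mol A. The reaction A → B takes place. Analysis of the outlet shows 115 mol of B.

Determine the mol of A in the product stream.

For B: n = n₀ + 1ξ → 115 = 0 + 1ξ, giving ξ = 115 mol.
Outlet amounts (n = n₀ + ν ξ):
  A: 263 − 1(115) = 148
  B: 0 + 1(115) = 115

148 mol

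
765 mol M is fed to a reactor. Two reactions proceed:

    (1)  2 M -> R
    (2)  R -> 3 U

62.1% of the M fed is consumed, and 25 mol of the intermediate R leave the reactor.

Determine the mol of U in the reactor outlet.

Conversion of M: M consumed = 2ξ₁ = 0.621 × 765 → ξ₁ = 237.5 mol.
R balance: n_R = 0 + 1ξ₁ − 1ξ₂ = 25 → ξ₂ = (1·237.5 − 25)/1 = 212.5 mol.
Outlet amounts (n = n₀ + Σ ν·ξ):
  M: 765 − 2(237.5) = 289.9
  R: 0 + 1(237.5) − 1(212.5) = 25
  U: 0 + 3(212.5) = 637.6

638 mol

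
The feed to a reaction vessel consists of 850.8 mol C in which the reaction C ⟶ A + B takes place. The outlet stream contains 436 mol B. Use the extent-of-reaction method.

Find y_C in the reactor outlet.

For B: n = n₀ + 1ξ → 436 = 0 + 1ξ, giving ξ = 436 mol.
Outlet amounts (n = n₀ + ν ξ):
  C: 850.8 − 1(436) = 414.8
  A: 0 + 1(436) = 436
  B: 0 + 1(436) = 436
Total out = 1287 mol; y_C = 414.8 / 1287 = 0.3224.

0.322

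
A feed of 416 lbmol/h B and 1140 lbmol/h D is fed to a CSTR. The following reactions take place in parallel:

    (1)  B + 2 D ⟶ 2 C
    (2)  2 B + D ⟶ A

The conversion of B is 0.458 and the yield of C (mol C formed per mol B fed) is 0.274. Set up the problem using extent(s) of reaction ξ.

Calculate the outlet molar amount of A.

Yield of C: 2ξ₁ / 416 = 0.274 → ξ₁ = 56.99 lbmol/h.
Conversion of B: 1ξ₁ + 2ξ₂ = 0.458 × 416 = 190.5 → ξ₂ = 66.77 lbmol/h.
Outlet amounts (n = n₀ + Σ ν·ξ):
  B: 416 − 1(56.99) − 2(66.77) = 225.5
  D: 1140 − 2(56.99) − 1(66.77) = 959.2
  C: 0 + 2(56.99) = 114
  A: 0 + 1(66.77) = 66.77

66.8 lbmol/h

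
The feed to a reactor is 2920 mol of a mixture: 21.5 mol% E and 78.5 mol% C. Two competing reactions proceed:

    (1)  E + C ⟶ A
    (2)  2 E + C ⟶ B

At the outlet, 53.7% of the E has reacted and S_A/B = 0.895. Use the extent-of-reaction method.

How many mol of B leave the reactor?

116 mol

Conversion of E: E consumed = 0.537 × 627.8 = 337.1 mol = 1ξ₁ + 2ξ₂.
Selectivity: 1ξ₁ / (1ξ₂) = 0.895 → ξ₁ = 0.895 ξ₂.
Substitute: (1·0.895 + 2) ξ₂ = 337.1 → ξ₂ = 116.5 mol, ξ₁ = 104.2 mol.
Outlet amounts (n = n₀ + Σ ν·ξ):
  E: 627.8 − 1(104.2) − 2(116.5) = 290.7
  C: 2292 − 1(104.2) − 1(116.5) = 2072
  A: 0 + 1(104.2) = 104.2
  B: 0 + 1(116.5) = 116.5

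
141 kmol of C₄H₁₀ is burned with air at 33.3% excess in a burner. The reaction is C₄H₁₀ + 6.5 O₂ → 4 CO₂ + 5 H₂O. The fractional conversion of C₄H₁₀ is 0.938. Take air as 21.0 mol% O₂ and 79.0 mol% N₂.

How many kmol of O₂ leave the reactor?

Stoichiometric O₂ = 6.5 × 141 = 916.5 kmol; O₂ fed = 916.5 × 1.333 = 1222 kmol.
N₂ fed = 1222 × 79/21 = 4596 kmol.
Fuel reacted = 0.938 × 141 → ξ = 132.3 kmol.
Outlet (n = n₀ + ν ξ):
  C₄H₁₀: 141 − 1(132.3) = 8.742
  O₂: 1222 − 6.5(132.3) = 362
  N₂: 4596 (inert)
  CO₂: 0 + 4(132.3) = 529
  H₂O: 0 + 5(132.3) = 661.3

362 kmol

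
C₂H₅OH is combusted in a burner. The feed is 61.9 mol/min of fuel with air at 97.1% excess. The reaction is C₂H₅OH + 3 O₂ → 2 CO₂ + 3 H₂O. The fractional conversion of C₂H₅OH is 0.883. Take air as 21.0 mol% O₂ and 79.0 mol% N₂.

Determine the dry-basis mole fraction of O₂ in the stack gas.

Stoichiometric O₂ = 3 × 61.9 = 185.7 mol/min; O₂ fed = 185.7 × 1.971 = 366 mol/min.
N₂ fed = 366 × 79/21 = 1377 mol/min.
Fuel reacted = 0.883 × 61.9 → ξ = 54.66 mol/min.
Outlet (n = n₀ + ν ξ):
  C₂H₅OH: 61.9 − 1(54.66) = 7.242
  O₂: 366 − 3(54.66) = 202
  N₂: 1377 (inert)
  CO₂: 0 + 2(54.66) = 109.3
  H₂O: 0 + 3(54.66) = 164
Dry total = 1696 mol/min; y_O₂ (dry) = 202 / 1696 = 0.1192.

0.119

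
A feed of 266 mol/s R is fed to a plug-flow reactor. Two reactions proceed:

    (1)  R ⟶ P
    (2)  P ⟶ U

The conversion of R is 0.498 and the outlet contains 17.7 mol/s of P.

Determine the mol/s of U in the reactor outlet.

Conversion of R: R consumed = 1ξ₁ = 0.498 × 266 → ξ₁ = 132.5 mol/s.
P balance: n_P = 0 + 1ξ₁ − 1ξ₂ = 17.7 → ξ₂ = (1·132.5 − 17.7)/1 = 114.8 mol/s.
Outlet amounts (n = n₀ + Σ ν·ξ):
  R: 266 − 1(132.5) = 133.5
  P: 0 + 1(132.5) − 1(114.8) = 17.7
  U: 0 + 1(114.8) = 114.8

115 mol/s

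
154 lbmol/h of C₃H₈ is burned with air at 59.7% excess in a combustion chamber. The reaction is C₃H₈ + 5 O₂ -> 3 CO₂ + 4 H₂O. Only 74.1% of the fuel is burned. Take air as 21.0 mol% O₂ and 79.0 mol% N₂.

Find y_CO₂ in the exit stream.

Stoichiometric O₂ = 5 × 154 = 770 lbmol/h; O₂ fed = 770 × 1.597 = 1230 lbmol/h.
N₂ fed = 1230 × 79/21 = 4626 lbmol/h.
Fuel reacted = 0.741 × 154 → ξ = 114.1 lbmol/h.
Outlet (n = n₀ + ν ξ):
  C₃H₈: 154 − 1(114.1) = 39.89
  O₂: 1230 − 5(114.1) = 659.1
  N₂: 4626 (inert)
  CO₂: 0 + 3(114.1) = 342.3
  H₂O: 0 + 4(114.1) = 456.5
Total out = 6124 lbmol/h; y_CO₂ = 342.3 / 6124 = 0.0559.

0.0559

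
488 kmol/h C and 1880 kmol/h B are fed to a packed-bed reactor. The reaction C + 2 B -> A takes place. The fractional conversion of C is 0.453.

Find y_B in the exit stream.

0.747

C reacted = 0.453 × 488 = 221.1 kmol/h; ν_C = −1, so ξ = 221.1/1 = 221.1 kmol/h.
Outlet amounts (n = n₀ + ν ξ):
  C: 488 − 1(221.1) = 266.9
  B: 1880 − 2(221.1) = 1438
  A: 0 + 1(221.1) = 221.1
Total out = 1926 kmol/h; y_B = 1438 / 1926 = 0.7466.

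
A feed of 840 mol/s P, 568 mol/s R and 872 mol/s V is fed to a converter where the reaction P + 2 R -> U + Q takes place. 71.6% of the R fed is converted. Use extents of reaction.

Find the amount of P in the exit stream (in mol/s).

637 mol/s

R reacted = 0.716 × 568 = 406.7 mol/s; ν_R = −2, so ξ = 406.7/2 = 203.3 mol/s.
Outlet amounts (n = n₀ + ν ξ):
  P: 840 − 1(203.3) = 636.7
  R: 568 − 2(203.3) = 161.3
  U: 0 + 1(203.3) = 203.3
  Q: 0 + 1(203.3) = 203.3
  V: 872 (inert)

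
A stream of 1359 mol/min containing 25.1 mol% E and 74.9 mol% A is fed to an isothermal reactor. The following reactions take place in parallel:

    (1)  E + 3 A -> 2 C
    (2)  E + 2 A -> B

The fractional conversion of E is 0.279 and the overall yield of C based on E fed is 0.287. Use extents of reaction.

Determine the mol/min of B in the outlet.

46.2 mol/min

Yield of C: 2ξ₁ / 341.1 = 0.287 → ξ₁ = 48.95 mol/min.
Conversion of E: 1ξ₁ + 1ξ₂ = 0.279 × 341.1 = 95.17 → ξ₂ = 46.22 mol/min.
Outlet amounts (n = n₀ + Σ ν·ξ):
  E: 341.1 − 1(48.95) − 1(46.22) = 245.9
  A: 1018 − 3(48.95) − 2(46.22) = 778.6
  C: 0 + 2(48.95) = 97.9
  B: 0 + 1(46.22) = 46.22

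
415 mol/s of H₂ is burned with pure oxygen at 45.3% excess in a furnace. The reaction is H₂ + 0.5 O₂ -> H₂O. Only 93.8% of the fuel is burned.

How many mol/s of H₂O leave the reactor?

389 mol/s

Stoichiometric O₂ = 0.5 × 415 = 207.5 mol/s; O₂ fed = 207.5 × 1.453 = 301.5 mol/s.
Fuel reacted = 0.938 × 415 → ξ = 389.3 mol/s.
Outlet (n = n₀ + ν ξ):
  H₂: 415 − 1(389.3) = 25.73
  O₂: 301.5 − 0.5(389.3) = 106.9
  H₂O: 0 + 1(389.3) = 389.3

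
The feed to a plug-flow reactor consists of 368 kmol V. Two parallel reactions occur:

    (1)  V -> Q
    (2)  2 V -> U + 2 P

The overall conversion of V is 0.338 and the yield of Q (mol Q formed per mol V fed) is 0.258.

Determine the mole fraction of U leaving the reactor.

Yield of Q: 1ξ₁ / 368 = 0.258 → ξ₁ = 94.94 kmol.
Conversion of V: 1ξ₁ + 2ξ₂ = 0.338 × 368 = 124.4 → ξ₂ = 14.72 kmol.
Outlet amounts (n = n₀ + Σ ν·ξ):
  V: 368 − 1(94.94) − 2(14.72) = 243.6
  Q: 0 + 1(94.94) = 94.94
  U: 0 + 1(14.72) = 14.72
  P: 0 + 2(14.72) = 29.44
Total out = 382.7 kmol; y_U = 14.72 / 382.7 = 0.03846.

0.0385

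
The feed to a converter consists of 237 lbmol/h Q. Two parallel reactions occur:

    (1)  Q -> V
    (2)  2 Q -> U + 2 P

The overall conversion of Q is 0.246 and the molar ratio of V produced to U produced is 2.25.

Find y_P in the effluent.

0.109

Conversion of Q: Q consumed = 0.246 × 237 = 58.3 lbmol/h = 1ξ₁ + 2ξ₂.
Selectivity: 1ξ₁ / (1ξ₂) = 2.25 → ξ₁ = 2.25 ξ₂.
Substitute: (1·2.25 + 2) ξ₂ = 58.3 → ξ₂ = 13.72 lbmol/h, ξ₁ = 30.87 lbmol/h.
Outlet amounts (n = n₀ + Σ ν·ξ):
  Q: 237 − 1(30.87) − 2(13.72) = 178.7
  V: 0 + 1(30.87) = 30.87
  U: 0 + 1(13.72) = 13.72
  P: 0 + 2(13.72) = 27.44
Total out = 250.7 lbmol/h; y_P = 27.44 / 250.7 = 0.1094.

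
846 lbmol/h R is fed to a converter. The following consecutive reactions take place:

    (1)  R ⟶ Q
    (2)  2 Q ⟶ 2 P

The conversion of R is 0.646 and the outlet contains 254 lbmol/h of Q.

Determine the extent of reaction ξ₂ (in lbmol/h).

Conversion of R: R consumed = 1ξ₁ = 0.646 × 846 → ξ₁ = 546.5 lbmol/h.
Q balance: n_Q = 0 + 1ξ₁ − 2ξ₂ = 254 → ξ₂ = (1·546.5 − 254)/2 = 146.3 lbmol/h.
Outlet amounts (n = n₀ + Σ ν·ξ):
  R: 846 − 1(546.5) = 299.5
  Q: 0 + 1(546.5) − 2(146.3) = 254
  P: 0 + 2(146.3) = 292.5

ξ₂ = 146 lbmol/h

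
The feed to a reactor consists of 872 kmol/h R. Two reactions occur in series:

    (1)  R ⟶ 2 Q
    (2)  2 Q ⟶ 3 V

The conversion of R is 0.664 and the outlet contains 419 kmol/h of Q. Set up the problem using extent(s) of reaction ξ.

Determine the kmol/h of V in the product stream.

Conversion of R: R consumed = 1ξ₁ = 0.664 × 872 → ξ₁ = 579 kmol/h.
Q balance: n_Q = 0 + 2ξ₁ − 2ξ₂ = 419 → ξ₂ = (2·579 − 419)/2 = 369.5 kmol/h.
Outlet amounts (n = n₀ + Σ ν·ξ):
  R: 872 − 1(579) = 293
  Q: 0 + 2(579) − 2(369.5) = 419
  V: 0 + 3(369.5) = 1109

1110 kmol/h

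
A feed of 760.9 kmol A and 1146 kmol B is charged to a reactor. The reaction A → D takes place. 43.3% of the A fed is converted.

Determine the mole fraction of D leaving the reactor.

A reacted = 0.433 × 760.9 = 329.5 kmol; ν_A = −1, so ξ = 329.5/1 = 329.5 kmol.
Outlet amounts (n = n₀ + ν ξ):
  A: 760.9 − 1(329.5) = 431.4
  D: 0 + 1(329.5) = 329.5
  B: 1146 (inert)
Total out = 1907 kmol; y_D = 329.5 / 1907 = 0.1728.

0.173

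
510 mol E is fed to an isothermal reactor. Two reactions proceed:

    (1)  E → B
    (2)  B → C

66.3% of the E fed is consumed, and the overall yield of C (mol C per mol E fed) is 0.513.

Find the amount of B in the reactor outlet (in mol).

Conversion of E: E consumed = 1ξ₁ = 0.663 × 510 → ξ₁ = 338.1 mol.
Yield of C: 1ξ₂ / 510 = 0.513 → ξ₂ = 261.6 mol.
Outlet amounts (n = n₀ + Σ ν·ξ):
  E: 510 − 1(338.1) = 171.9
  B: 0 + 1(338.1) − 1(261.6) = 76.5
  C: 0 + 1(261.6) = 261.6

76.5 mol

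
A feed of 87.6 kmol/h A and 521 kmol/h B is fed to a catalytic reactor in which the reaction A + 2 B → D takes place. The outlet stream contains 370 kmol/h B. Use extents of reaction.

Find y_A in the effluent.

0.0264

For B: n = n₀ − 2ξ → 370 = 521 − 2ξ, giving ξ = 75.5 kmol/h.
Outlet amounts (n = n₀ + ν ξ):
  A: 87.6 − 1(75.5) = 12.1
  B: 521 − 2(75.5) = 370
  D: 0 + 1(75.5) = 75.5
Total out = 457.6 kmol/h; y_A = 12.1 / 457.6 = 0.02644.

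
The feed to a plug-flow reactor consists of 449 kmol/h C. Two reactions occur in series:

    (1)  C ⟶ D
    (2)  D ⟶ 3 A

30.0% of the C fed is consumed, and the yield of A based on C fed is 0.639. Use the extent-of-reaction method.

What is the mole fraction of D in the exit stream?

Conversion of C: C consumed = 1ξ₁ = 0.3 × 449 → ξ₁ = 134.7 kmol/h.
Yield of A: 3ξ₂ / 449 = 0.639 → ξ₂ = 95.64 kmol/h.
Outlet amounts (n = n₀ + Σ ν·ξ):
  C: 449 − 1(134.7) = 314.3
  D: 0 + 1(134.7) − 1(95.64) = 39.06
  A: 0 + 3(95.64) = 286.9
Total out = 640.3 kmol/h; y_D = 39.06 / 640.3 = 0.06101.

0.061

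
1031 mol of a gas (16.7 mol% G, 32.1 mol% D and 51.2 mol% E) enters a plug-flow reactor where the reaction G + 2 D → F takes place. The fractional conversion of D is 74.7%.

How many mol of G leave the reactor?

D reacted = 0.747 × 331 = 247.2 mol; ν_D = −2, so ξ = 247.2/2 = 123.6 mol.
Outlet amounts (n = n₀ + ν ξ):
  G: 172.2 − 1(123.6) = 48.57
  D: 331 − 2(123.6) = 83.73
  F: 0 + 1(123.6) = 123.6
  E: 527.9 (inert)

48.6 mol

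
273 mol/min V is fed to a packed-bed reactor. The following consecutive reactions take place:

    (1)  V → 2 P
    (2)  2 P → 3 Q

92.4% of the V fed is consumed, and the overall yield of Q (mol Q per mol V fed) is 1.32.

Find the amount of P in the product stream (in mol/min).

Conversion of V: V consumed = 1ξ₁ = 0.924 × 273 → ξ₁ = 252.3 mol/min.
Yield of Q: 3ξ₂ / 273 = 1.32 → ξ₂ = 120.1 mol/min.
Outlet amounts (n = n₀ + Σ ν·ξ):
  V: 273 − 1(252.3) = 20.75
  P: 0 + 2(252.3) − 2(120.1) = 264.3
  Q: 0 + 3(120.1) = 360.4

264 mol/min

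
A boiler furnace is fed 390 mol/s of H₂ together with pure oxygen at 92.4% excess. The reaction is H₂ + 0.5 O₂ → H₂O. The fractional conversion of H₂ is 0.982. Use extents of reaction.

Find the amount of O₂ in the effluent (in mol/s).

Stoichiometric O₂ = 0.5 × 390 = 195 mol/s; O₂ fed = 195 × 1.924 = 375.2 mol/s.
Fuel reacted = 0.982 × 390 → ξ = 383 mol/s.
Outlet (n = n₀ + ν ξ):
  H₂: 390 − 1(383) = 7.02
  O₂: 375.2 − 0.5(383) = 183.7
  H₂O: 0 + 1(383) = 383

184 mol/s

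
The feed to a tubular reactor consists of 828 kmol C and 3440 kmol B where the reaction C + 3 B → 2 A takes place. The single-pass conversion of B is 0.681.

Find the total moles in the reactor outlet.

B reacted = 0.681 × 3440 = 2343 kmol; ν_B = −3, so ξ = 2343/3 = 780.9 kmol.
Outlet amounts (n = n₀ + ν ξ):
  C: 828 − 1(780.9) = 47.12
  B: 3440 − 3(780.9) = 1097
  A: 0 + 2(780.9) = 1562
Total out = 47.12 + 1097 + 1562 = 2706 kmol.

2710 kmol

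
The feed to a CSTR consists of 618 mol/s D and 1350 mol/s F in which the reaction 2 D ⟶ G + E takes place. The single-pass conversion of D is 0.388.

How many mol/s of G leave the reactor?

120 mol/s

D reacted = 0.388 × 618 = 239.8 mol/s; ν_D = −2, so ξ = 239.8/2 = 119.9 mol/s.
Outlet amounts (n = n₀ + ν ξ):
  D: 618 − 2(119.9) = 378.2
  G: 0 + 1(119.9) = 119.9
  E: 0 + 1(119.9) = 119.9
  F: 1350 (inert)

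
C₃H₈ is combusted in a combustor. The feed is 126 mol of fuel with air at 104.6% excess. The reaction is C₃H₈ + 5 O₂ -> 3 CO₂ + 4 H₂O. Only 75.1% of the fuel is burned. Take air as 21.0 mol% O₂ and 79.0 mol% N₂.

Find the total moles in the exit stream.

Stoichiometric O₂ = 5 × 126 = 630 mol; O₂ fed = 630 × 2.046 = 1289 mol.
N₂ fed = 1289 × 79/21 = 4849 mol.
Fuel reacted = 0.751 × 126 → ξ = 94.63 mol.
Outlet (n = n₀ + ν ξ):
  C₃H₈: 126 − 1(94.63) = 31.37
  O₂: 1289 − 5(94.63) = 815.9
  N₂: 4849 (inert)
  CO₂: 0 + 3(94.63) = 283.9
  H₂O: 0 + 4(94.63) = 378.5
Total out = 31.37 + 815.9 + 4849 + 283.9 + 378.5 = 6359 mol.

6360 mol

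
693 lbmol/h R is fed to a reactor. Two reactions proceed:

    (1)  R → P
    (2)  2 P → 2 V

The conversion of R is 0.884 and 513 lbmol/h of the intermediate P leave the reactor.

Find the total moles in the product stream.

Conversion of R: R consumed = 1ξ₁ = 0.884 × 693 → ξ₁ = 612.6 lbmol/h.
P balance: n_P = 0 + 1ξ₁ − 2ξ₂ = 513 → ξ₂ = (1·612.6 − 513)/2 = 49.81 lbmol/h.
Outlet amounts (n = n₀ + Σ ν·ξ):
  R: 693 − 1(612.6) = 80.39
  P: 0 + 1(612.6) − 2(49.81) = 513
  V: 0 + 2(49.81) = 99.61
Total out = 80.39 + 513 + 99.61 = 693 lbmol/h.

693 lbmol/h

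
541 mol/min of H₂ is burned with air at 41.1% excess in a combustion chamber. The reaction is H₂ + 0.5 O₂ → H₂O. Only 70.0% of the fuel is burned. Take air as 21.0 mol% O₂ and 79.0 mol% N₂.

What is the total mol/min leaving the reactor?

2170 mol/min

Stoichiometric O₂ = 0.5 × 541 = 270.5 mol/min; O₂ fed = 270.5 × 1.411 = 381.7 mol/min.
N₂ fed = 381.7 × 79/21 = 1436 mol/min.
Fuel reacted = 0.7 × 541 → ξ = 378.7 mol/min.
Outlet (n = n₀ + ν ξ):
  H₂: 541 − 1(378.7) = 162.3
  O₂: 381.7 − 0.5(378.7) = 192.3
  N₂: 1436 (inert)
  H₂O: 0 + 1(378.7) = 378.7
Total out = 162.3 + 192.3 + 1436 + 378.7 = 2169 mol/min.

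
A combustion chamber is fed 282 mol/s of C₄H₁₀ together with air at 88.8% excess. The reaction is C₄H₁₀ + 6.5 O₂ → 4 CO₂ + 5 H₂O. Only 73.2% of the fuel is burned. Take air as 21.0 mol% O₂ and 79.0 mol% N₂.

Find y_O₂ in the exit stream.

Stoichiometric O₂ = 6.5 × 282 = 1833 mol/s; O₂ fed = 1833 × 1.888 = 3461 mol/s.
N₂ fed = 3461 × 79/21 = 13020 mol/s.
Fuel reacted = 0.732 × 282 → ξ = 206.4 mol/s.
Outlet (n = n₀ + ν ξ):
  C₄H₁₀: 282 − 1(206.4) = 75.58
  O₂: 3461 − 6.5(206.4) = 2119
  N₂: 13020 (inert)
  CO₂: 0 + 4(206.4) = 825.7
  H₂O: 0 + 5(206.4) = 1032
Total out = 17070 mol/s; y_O₂ = 2119 / 17070 = 0.1241.

0.124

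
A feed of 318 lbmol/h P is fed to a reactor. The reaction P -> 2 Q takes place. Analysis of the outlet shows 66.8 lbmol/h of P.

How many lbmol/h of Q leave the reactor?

502 lbmol/h

For P: n = n₀ − 1ξ → 66.8 = 318 − 1ξ, giving ξ = 251.2 lbmol/h.
Outlet amounts (n = n₀ + ν ξ):
  P: 318 − 1(251.2) = 66.8
  Q: 0 + 2(251.2) = 502.4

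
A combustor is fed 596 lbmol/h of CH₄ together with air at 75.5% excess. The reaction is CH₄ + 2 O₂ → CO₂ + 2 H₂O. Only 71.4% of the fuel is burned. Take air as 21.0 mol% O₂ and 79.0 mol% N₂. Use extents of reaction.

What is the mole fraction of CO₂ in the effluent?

Stoichiometric O₂ = 2 × 596 = 1192 lbmol/h; O₂ fed = 1192 × 1.755 = 2092 lbmol/h.
N₂ fed = 2092 × 79/21 = 7870 lbmol/h.
Fuel reacted = 0.714 × 596 → ξ = 425.5 lbmol/h.
Outlet (n = n₀ + ν ξ):
  CH₄: 596 − 1(425.5) = 170.5
  O₂: 2092 − 2(425.5) = 1241
  N₂: 7870 (inert)
  CO₂: 0 + 1(425.5) = 425.5
  H₂O: 0 + 2(425.5) = 851.1
Total out = 10560 lbmol/h; y_CO₂ = 425.5 / 10560 = 0.04031.

0.0403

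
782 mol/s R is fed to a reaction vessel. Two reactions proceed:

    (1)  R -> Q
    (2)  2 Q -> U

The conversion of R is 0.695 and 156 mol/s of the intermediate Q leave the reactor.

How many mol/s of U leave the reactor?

194 mol/s

Conversion of R: R consumed = 1ξ₁ = 0.695 × 782 → ξ₁ = 543.5 mol/s.
Q balance: n_Q = 0 + 1ξ₁ − 2ξ₂ = 156 → ξ₂ = (1·543.5 − 156)/2 = 193.7 mol/s.
Outlet amounts (n = n₀ + Σ ν·ξ):
  R: 782 − 1(543.5) = 238.5
  Q: 0 + 1(543.5) − 2(193.7) = 156
  U: 0 + 1(193.7) = 193.7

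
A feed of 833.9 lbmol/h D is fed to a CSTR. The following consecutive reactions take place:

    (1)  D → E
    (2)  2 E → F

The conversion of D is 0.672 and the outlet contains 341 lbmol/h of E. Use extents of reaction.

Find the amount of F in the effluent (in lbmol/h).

110 lbmol/h

Conversion of D: D consumed = 1ξ₁ = 0.672 × 833.9 → ξ₁ = 560.4 lbmol/h.
E balance: n_E = 0 + 1ξ₁ − 2ξ₂ = 341 → ξ₂ = (1·560.4 − 341)/2 = 109.7 lbmol/h.
Outlet amounts (n = n₀ + Σ ν·ξ):
  D: 833.9 − 1(560.4) = 273.5
  E: 0 + 1(560.4) − 2(109.7) = 341
  F: 0 + 1(109.7) = 109.7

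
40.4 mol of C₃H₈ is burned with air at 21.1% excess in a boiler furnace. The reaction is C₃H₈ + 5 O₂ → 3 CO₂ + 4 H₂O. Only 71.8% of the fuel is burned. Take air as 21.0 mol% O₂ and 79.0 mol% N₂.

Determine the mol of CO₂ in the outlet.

Stoichiometric O₂ = 5 × 40.4 = 202 mol; O₂ fed = 202 × 1.211 = 244.6 mol.
N₂ fed = 244.6 × 79/21 = 920.2 mol.
Fuel reacted = 0.718 × 40.4 → ξ = 29.01 mol.
Outlet (n = n₀ + ν ξ):
  C₃H₈: 40.4 − 1(29.01) = 11.39
  O₂: 244.6 − 5(29.01) = 99.59
  N₂: 920.2 (inert)
  CO₂: 0 + 3(29.01) = 87.02
  H₂O: 0 + 4(29.01) = 116

87 mol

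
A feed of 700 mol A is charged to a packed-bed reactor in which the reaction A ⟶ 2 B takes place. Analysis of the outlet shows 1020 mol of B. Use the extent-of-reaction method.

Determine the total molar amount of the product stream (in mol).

1210 mol

For B: n = n₀ + 2ξ → 1020 = 0 + 2ξ, giving ξ = 510 mol.
Outlet amounts (n = n₀ + ν ξ):
  A: 700 − 1(510) = 190
  B: 0 + 2(510) = 1020
Total out = 190 + 1020 = 1210 mol.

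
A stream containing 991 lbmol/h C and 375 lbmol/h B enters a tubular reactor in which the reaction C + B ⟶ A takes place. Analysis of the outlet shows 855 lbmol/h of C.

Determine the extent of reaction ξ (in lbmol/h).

ξ = 136 lbmol/h

For C: n = n₀ − 1ξ → 855 = 991 − 1ξ, giving ξ = 136 lbmol/h.
Outlet amounts (n = n₀ + ν ξ):
  C: 991 − 1(136) = 855
  B: 375 − 1(136) = 239
  A: 0 + 1(136) = 136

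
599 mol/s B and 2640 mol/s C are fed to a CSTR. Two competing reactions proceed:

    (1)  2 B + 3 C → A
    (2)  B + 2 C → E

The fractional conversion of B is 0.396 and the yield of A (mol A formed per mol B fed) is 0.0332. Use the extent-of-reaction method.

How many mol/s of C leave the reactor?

Yield of A: 1ξ₁ / 599 = 0.0332 → ξ₁ = 19.89 mol/s.
Conversion of B: 2ξ₁ + 1ξ₂ = 0.396 × 599 = 237.2 → ξ₂ = 197.4 mol/s.
Outlet amounts (n = n₀ + Σ ν·ξ):
  B: 599 − 2(19.89) − 1(197.4) = 361.8
  C: 2640 − 3(19.89) − 2(197.4) = 2185
  A: 0 + 1(19.89) = 19.89
  E: 0 + 1(197.4) = 197.4

2190 mol/s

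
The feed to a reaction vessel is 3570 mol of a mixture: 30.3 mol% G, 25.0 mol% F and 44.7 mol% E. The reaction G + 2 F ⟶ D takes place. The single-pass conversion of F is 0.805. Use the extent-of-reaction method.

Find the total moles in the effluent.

F reacted = 0.805 × 892.5 = 718.5 mol; ν_F = −2, so ξ = 718.5/2 = 359.2 mol.
Outlet amounts (n = n₀ + ν ξ):
  G: 1082 − 1(359.2) = 722.5
  F: 892.5 − 2(359.2) = 174
  D: 0 + 1(359.2) = 359.2
  E: 1596 (inert)
Total out = 722.5 + 174 + 359.2 + 1596 = 2852 mol.

2850 mol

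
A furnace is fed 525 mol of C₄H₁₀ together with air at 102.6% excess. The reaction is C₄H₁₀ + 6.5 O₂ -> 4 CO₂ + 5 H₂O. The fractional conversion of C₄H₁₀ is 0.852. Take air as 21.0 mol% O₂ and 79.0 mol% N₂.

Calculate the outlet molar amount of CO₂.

1790 mol

Stoichiometric O₂ = 6.5 × 525 = 3412 mol; O₂ fed = 3412 × 2.026 = 6914 mol.
N₂ fed = 6914 × 79/21 = 26010 mol.
Fuel reacted = 0.852 × 525 → ξ = 447.3 mol.
Outlet (n = n₀ + ν ξ):
  C₄H₁₀: 525 − 1(447.3) = 77.7
  O₂: 6914 − 6.5(447.3) = 4006
  N₂: 26010 (inert)
  CO₂: 0 + 4(447.3) = 1789
  H₂O: 0 + 5(447.3) = 2236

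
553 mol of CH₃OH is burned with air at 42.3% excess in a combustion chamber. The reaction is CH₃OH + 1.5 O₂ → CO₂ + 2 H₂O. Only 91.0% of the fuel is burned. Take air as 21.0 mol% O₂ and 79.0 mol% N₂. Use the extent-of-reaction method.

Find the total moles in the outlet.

6430 mol

Stoichiometric O₂ = 1.5 × 553 = 829.5 mol; O₂ fed = 829.5 × 1.423 = 1180 mol.
N₂ fed = 1180 × 79/21 = 4440 mol.
Fuel reacted = 0.91 × 553 → ξ = 503.2 mol.
Outlet (n = n₀ + ν ξ):
  CH₃OH: 553 − 1(503.2) = 49.77
  O₂: 1180 − 1.5(503.2) = 425.5
  N₂: 4440 (inert)
  CO₂: 0 + 1(503.2) = 503.2
  H₂O: 0 + 2(503.2) = 1006
Total out = 49.77 + 425.5 + 4440 + 503.2 + 1006 = 6425 mol.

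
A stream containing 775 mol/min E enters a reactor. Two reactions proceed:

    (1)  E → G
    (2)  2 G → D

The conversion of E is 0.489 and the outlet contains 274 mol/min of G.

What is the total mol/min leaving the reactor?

723 mol/min

Conversion of E: E consumed = 1ξ₁ = 0.489 × 775 → ξ₁ = 379 mol/min.
G balance: n_G = 0 + 1ξ₁ − 2ξ₂ = 274 → ξ₂ = (1·379 − 274)/2 = 52.49 mol/min.
Outlet amounts (n = n₀ + Σ ν·ξ):
  E: 775 − 1(379) = 396
  G: 0 + 1(379) − 2(52.49) = 274
  D: 0 + 1(52.49) = 52.49
Total out = 396 + 274 + 52.49 = 722.5 mol/min.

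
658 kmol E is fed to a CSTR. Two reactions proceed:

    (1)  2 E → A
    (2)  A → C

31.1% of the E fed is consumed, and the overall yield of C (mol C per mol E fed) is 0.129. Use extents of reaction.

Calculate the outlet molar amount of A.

Conversion of E: E consumed = 2ξ₁ = 0.311 × 658 → ξ₁ = 102.3 kmol.
Yield of C: 1ξ₂ / 658 = 0.129 → ξ₂ = 84.88 kmol.
Outlet amounts (n = n₀ + Σ ν·ξ):
  E: 658 − 2(102.3) = 453.4
  A: 0 + 1(102.3) − 1(84.88) = 17.44
  C: 0 + 1(84.88) = 84.88

17.4 kmol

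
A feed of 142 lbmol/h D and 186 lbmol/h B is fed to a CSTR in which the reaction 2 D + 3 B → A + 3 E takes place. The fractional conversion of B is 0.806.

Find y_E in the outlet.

0.539

B reacted = 0.806 × 186 = 149.9 lbmol/h; ν_B = −3, so ξ = 149.9/3 = 49.97 lbmol/h.
Outlet amounts (n = n₀ + ν ξ):
  D: 142 − 2(49.97) = 42.06
  B: 186 − 3(49.97) = 36.08
  A: 0 + 1(49.97) = 49.97
  E: 0 + 3(49.97) = 149.9
Total out = 278 lbmol/h; y_E = 149.9 / 278 = 0.5392.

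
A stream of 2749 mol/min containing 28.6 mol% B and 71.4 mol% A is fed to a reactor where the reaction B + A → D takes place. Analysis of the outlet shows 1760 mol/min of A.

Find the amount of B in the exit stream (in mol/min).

583 mol/min

For A: n = n₀ − 1ξ → 1760 = 1963 − 1ξ, giving ξ = 202.8 mol/min.
Outlet amounts (n = n₀ + ν ξ):
  B: 786.2 − 1(202.8) = 583.4
  A: 1963 − 1(202.8) = 1760
  D: 0 + 1(202.8) = 202.8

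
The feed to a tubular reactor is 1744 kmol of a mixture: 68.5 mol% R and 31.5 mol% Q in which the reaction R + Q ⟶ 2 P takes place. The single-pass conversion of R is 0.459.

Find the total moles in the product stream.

R reacted = 0.459 × 1195 = 548.3 kmol; ν_R = −1, so ξ = 548.3/1 = 548.3 kmol.
Outlet amounts (n = n₀ + ν ξ):
  R: 1195 − 1(548.3) = 646.3
  Q: 549.4 − 1(548.3) = 1.02
  P: 0 + 2(548.3) = 1097
Total out = 646.3 + 1.02 + 1097 = 1744 kmol.

1740 kmol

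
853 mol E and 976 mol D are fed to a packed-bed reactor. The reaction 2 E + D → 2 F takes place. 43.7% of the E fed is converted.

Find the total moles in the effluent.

1640 mol

E reacted = 0.437 × 853 = 372.8 mol; ν_E = −2, so ξ = 372.8/2 = 186.4 mol.
Outlet amounts (n = n₀ + ν ξ):
  E: 853 − 2(186.4) = 480.2
  D: 976 − 1(186.4) = 789.6
  F: 0 + 2(186.4) = 372.8
Total out = 480.2 + 789.6 + 372.8 = 1643 mol.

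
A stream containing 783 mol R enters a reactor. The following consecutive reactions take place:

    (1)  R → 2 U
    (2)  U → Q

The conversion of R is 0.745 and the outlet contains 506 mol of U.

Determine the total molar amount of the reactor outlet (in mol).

1370 mol

Conversion of R: R consumed = 1ξ₁ = 0.745 × 783 → ξ₁ = 583.3 mol.
U balance: n_U = 0 + 2ξ₁ − 1ξ₂ = 506 → ξ₂ = (2·583.3 − 506)/1 = 660.7 mol.
Outlet amounts (n = n₀ + Σ ν·ξ):
  R: 783 − 1(583.3) = 199.7
  U: 0 + 2(583.3) − 1(660.7) = 506
  Q: 0 + 1(660.7) = 660.7
Total out = 199.7 + 506 + 660.7 = 1366 mol.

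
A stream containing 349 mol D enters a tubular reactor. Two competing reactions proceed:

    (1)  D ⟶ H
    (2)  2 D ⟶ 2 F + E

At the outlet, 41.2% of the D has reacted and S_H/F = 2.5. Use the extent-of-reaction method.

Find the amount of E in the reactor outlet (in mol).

20.5 mol

Conversion of D: D consumed = 0.412 × 349 = 143.8 mol = 1ξ₁ + 2ξ₂.
Selectivity: 1ξ₁ / (2ξ₂) = 2.5 → ξ₁ = 5 ξ₂.
Substitute: (1·5 + 2) ξ₂ = 143.8 → ξ₂ = 20.54 mol, ξ₁ = 102.7 mol.
Outlet amounts (n = n₀ + Σ ν·ξ):
  D: 349 − 1(102.7) − 2(20.54) = 205.2
  H: 0 + 1(102.7) = 102.7
  F: 0 + 2(20.54) = 41.08
  E: 0 + 1(20.54) = 20.54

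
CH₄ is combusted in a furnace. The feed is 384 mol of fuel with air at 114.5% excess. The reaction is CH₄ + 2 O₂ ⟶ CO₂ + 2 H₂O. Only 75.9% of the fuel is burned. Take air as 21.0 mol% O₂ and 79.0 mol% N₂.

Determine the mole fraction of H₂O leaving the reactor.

Stoichiometric O₂ = 2 × 384 = 768 mol; O₂ fed = 768 × 2.145 = 1647 mol.
N₂ fed = 1647 × 79/21 = 6197 mol.
Fuel reacted = 0.759 × 384 → ξ = 291.5 mol.
Outlet (n = n₀ + ν ξ):
  CH₄: 384 − 1(291.5) = 92.54
  O₂: 1647 − 2(291.5) = 1064
  N₂: 6197 (inert)
  CO₂: 0 + 1(291.5) = 291.5
  H₂O: 0 + 2(291.5) = 582.9
Total out = 8229 mol; y_H₂O = 582.9 / 8229 = 0.07084.

0.0708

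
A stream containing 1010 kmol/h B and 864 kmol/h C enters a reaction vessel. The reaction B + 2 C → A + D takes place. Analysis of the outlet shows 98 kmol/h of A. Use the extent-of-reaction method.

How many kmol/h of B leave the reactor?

912 kmol/h

For A: n = n₀ + 1ξ → 98 = 0 + 1ξ, giving ξ = 98 kmol/h.
Outlet amounts (n = n₀ + ν ξ):
  B: 1010 − 1(98) = 912
  C: 864 − 2(98) = 668
  A: 0 + 1(98) = 98
  D: 0 + 1(98) = 98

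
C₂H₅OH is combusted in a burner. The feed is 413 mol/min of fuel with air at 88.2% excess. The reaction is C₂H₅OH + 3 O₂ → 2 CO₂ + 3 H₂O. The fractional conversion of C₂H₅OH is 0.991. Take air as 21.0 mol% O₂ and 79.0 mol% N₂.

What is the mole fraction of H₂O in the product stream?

0.103

Stoichiometric O₂ = 3 × 413 = 1239 mol/min; O₂ fed = 1239 × 1.882 = 2332 mol/min.
N₂ fed = 2332 × 79/21 = 8772 mol/min.
Fuel reacted = 0.991 × 413 → ξ = 409.3 mol/min.
Outlet (n = n₀ + ν ξ):
  C₂H₅OH: 413 − 1(409.3) = 3.717
  O₂: 2332 − 3(409.3) = 1104
  N₂: 8772 (inert)
  CO₂: 0 + 2(409.3) = 818.6
  H₂O: 0 + 3(409.3) = 1228
Total out = 11930 mol/min; y_H₂O = 1228 / 11930 = 0.103.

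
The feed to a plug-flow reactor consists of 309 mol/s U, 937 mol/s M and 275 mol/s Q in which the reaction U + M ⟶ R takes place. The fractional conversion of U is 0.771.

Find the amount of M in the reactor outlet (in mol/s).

699 mol/s

U reacted = 0.771 × 309 = 238.2 mol/s; ν_U = −1, so ξ = 238.2/1 = 238.2 mol/s.
Outlet amounts (n = n₀ + ν ξ):
  U: 309 − 1(238.2) = 70.76
  M: 937 − 1(238.2) = 698.8
  R: 0 + 1(238.2) = 238.2
  Q: 275 (inert)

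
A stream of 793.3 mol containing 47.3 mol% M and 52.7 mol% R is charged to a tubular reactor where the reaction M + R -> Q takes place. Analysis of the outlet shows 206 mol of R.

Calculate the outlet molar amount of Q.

212 mol

For R: n = n₀ − 1ξ → 206 = 418.1 − 1ξ, giving ξ = 212.1 mol.
Outlet amounts (n = n₀ + ν ξ):
  M: 375.2 − 1(212.1) = 163.2
  R: 418.1 − 1(212.1) = 206
  Q: 0 + 1(212.1) = 212.1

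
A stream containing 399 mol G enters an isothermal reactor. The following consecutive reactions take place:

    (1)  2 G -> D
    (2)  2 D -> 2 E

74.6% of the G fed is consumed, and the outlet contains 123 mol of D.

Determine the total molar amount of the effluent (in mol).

Conversion of G: G consumed = 2ξ₁ = 0.746 × 399 → ξ₁ = 148.8 mol.
D balance: n_D = 0 + 1ξ₁ − 2ξ₂ = 123 → ξ₂ = (1·148.8 − 123)/2 = 12.91 mol.
Outlet amounts (n = n₀ + Σ ν·ξ):
  G: 399 − 2(148.8) = 101.3
  D: 0 + 1(148.8) − 2(12.91) = 123
  E: 0 + 2(12.91) = 25.83
Total out = 101.3 + 123 + 25.83 = 250.2 mol.

250 mol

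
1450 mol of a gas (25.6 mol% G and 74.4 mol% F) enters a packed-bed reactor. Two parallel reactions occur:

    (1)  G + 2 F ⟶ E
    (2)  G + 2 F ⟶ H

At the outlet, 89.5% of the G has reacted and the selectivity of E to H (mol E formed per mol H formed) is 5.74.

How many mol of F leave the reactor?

Conversion of G: G consumed = 0.895 × 371.2 = 332.2 mol = 1ξ₁ + 1ξ₂.
Selectivity: 1ξ₁ / (1ξ₂) = 5.74 → ξ₁ = 5.74 ξ₂.
Substitute: (1·5.74 + 1) ξ₂ = 332.2 → ξ₂ = 49.29 mol, ξ₁ = 282.9 mol.
Outlet amounts (n = n₀ + Σ ν·ξ):
  G: 371.2 − 1(282.9) − 1(49.29) = 38.98
  F: 1079 − 2(282.9) − 2(49.29) = 414.4
  E: 0 + 1(282.9) = 282.9
  H: 0 + 1(49.29) = 49.29

414 mol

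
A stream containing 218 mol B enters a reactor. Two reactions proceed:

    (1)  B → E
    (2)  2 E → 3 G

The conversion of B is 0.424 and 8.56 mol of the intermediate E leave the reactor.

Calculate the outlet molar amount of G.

126 mol

Conversion of B: B consumed = 1ξ₁ = 0.424 × 218 → ξ₁ = 92.43 mol.
E balance: n_E = 0 + 1ξ₁ − 2ξ₂ = 8.56 → ξ₂ = (1·92.43 − 8.56)/2 = 41.94 mol.
Outlet amounts (n = n₀ + Σ ν·ξ):
  B: 218 − 1(92.43) = 125.6
  E: 0 + 1(92.43) − 2(41.94) = 8.56
  G: 0 + 3(41.94) = 125.8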